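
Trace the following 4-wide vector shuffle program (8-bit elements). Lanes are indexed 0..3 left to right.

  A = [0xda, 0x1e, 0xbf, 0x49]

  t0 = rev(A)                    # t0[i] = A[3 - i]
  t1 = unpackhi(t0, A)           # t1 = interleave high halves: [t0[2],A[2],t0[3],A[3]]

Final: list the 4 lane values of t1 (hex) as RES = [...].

RES = [ 0x1e  0xbf  0xda  0x49 ]

→ t0 |49|bf|1e|da|
→ t1 |1e|bf|da|49|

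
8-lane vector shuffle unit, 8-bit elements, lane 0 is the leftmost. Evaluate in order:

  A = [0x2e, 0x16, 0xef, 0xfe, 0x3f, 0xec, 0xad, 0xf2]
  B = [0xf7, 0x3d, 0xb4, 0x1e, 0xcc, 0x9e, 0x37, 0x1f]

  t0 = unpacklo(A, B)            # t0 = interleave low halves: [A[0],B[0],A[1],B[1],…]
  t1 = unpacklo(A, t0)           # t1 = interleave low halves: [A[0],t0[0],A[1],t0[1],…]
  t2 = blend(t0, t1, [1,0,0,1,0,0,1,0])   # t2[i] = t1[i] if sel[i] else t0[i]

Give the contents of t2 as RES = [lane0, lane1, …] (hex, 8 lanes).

RES = [ 0x2e  0xf7  0x16  0xf7  0xef  0xb4  0xfe  0x1e ]

→ t0 |2e|f7|16|3d|ef|b4|fe|1e|
→ t1 |2e|2e|16|f7|ef|16|fe|3d|
→ t2 |2e|f7|16|f7|ef|b4|fe|1e|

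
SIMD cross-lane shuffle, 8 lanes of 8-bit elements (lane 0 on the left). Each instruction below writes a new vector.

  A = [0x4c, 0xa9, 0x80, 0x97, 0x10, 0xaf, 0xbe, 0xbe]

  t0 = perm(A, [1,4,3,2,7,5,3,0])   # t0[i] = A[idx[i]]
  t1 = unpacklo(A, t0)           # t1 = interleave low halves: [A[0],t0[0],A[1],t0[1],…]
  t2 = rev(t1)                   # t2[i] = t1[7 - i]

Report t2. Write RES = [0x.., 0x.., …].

→ t0 |a9|10|97|80|be|af|97|4c|
→ t1 |4c|a9|a9|10|80|97|97|80|
→ t2 |80|97|97|80|10|a9|a9|4c|

RES = [0x80, 0x97, 0x97, 0x80, 0x10, 0xa9, 0xa9, 0x4c]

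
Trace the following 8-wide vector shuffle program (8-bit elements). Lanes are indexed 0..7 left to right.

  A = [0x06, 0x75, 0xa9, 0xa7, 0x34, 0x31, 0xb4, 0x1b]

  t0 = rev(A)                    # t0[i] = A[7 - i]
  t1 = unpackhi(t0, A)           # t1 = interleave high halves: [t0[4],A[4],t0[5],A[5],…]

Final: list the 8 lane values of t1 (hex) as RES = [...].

RES = [ 0xa7  0x34  0xa9  0x31  0x75  0xb4  0x06  0x1b ]

  t0: 1b b4 31 34 a7 a9 75 06
  t1: a7 34 a9 31 75 b4 06 1b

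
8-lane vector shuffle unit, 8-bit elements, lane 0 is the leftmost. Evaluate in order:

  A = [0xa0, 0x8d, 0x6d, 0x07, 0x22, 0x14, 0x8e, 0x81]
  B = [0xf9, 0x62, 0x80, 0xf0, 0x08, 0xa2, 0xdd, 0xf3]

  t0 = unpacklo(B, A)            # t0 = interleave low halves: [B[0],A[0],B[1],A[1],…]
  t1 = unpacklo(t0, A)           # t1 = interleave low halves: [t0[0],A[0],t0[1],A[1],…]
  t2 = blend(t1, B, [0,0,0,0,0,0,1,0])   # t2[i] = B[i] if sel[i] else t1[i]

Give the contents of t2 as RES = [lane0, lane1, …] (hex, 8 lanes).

t0 = [0xf9, 0xa0, 0x62, 0x8d, 0x80, 0x6d, 0xf0, 0x07]
t1 = [0xf9, 0xa0, 0xa0, 0x8d, 0x62, 0x6d, 0x8d, 0x07]
t2 = [0xf9, 0xa0, 0xa0, 0x8d, 0x62, 0x6d, 0xdd, 0x07]

RES = [ 0xf9  0xa0  0xa0  0x8d  0x62  0x6d  0xdd  0x07 ]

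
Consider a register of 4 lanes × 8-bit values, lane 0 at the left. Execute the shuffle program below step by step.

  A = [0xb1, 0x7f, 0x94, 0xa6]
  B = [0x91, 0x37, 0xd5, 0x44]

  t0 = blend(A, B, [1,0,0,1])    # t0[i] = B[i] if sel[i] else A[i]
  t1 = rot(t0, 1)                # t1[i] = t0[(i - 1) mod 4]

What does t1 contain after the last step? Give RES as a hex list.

RES = [0x44, 0x91, 0x7f, 0x94]

t0 = [0x91, 0x7f, 0x94, 0x44]
t1 = [0x44, 0x91, 0x7f, 0x94]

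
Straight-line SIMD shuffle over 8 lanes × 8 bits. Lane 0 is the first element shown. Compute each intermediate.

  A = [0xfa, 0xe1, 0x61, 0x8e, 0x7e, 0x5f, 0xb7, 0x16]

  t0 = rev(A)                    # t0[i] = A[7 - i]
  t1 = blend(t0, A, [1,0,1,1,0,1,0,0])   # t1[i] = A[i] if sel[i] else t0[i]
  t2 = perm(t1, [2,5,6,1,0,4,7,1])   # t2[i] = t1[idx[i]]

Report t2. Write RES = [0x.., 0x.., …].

→ t0 |16|b7|5f|7e|8e|61|e1|fa|
→ t1 |fa|b7|61|8e|8e|5f|e1|fa|
→ t2 |61|5f|e1|b7|fa|8e|fa|b7|

RES = [ 0x61  0x5f  0xe1  0xb7  0xfa  0x8e  0xfa  0xb7 ]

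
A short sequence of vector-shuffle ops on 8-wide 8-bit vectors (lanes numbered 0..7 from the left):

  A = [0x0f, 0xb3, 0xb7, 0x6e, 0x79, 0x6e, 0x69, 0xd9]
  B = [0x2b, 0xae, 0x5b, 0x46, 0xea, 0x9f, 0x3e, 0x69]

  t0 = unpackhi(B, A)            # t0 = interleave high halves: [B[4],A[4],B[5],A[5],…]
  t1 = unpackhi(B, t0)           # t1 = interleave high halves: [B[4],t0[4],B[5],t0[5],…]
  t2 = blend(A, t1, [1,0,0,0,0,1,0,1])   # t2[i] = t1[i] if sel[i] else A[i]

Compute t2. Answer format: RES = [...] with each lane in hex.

RES = [0xea, 0xb3, 0xb7, 0x6e, 0x79, 0x69, 0x69, 0xd9]

t0 = [0xea, 0x79, 0x9f, 0x6e, 0x3e, 0x69, 0x69, 0xd9]
t1 = [0xea, 0x3e, 0x9f, 0x69, 0x3e, 0x69, 0x69, 0xd9]
t2 = [0xea, 0xb3, 0xb7, 0x6e, 0x79, 0x69, 0x69, 0xd9]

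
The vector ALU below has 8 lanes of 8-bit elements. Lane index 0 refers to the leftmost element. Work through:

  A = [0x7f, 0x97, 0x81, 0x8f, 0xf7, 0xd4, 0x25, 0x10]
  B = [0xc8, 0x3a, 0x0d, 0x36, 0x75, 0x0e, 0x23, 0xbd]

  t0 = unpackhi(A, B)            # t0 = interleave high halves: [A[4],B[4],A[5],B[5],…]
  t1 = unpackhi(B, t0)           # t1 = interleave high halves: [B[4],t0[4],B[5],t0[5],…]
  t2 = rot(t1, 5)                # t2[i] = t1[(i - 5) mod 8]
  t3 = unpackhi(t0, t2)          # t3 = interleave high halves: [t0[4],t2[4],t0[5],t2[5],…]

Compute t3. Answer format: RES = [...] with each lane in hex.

RES = [0x25, 0xbd, 0x23, 0x75, 0x10, 0x25, 0xbd, 0x0e]

t0 = [0xf7, 0x75, 0xd4, 0x0e, 0x25, 0x23, 0x10, 0xbd]
t1 = [0x75, 0x25, 0x0e, 0x23, 0x23, 0x10, 0xbd, 0xbd]
t2 = [0x23, 0x23, 0x10, 0xbd, 0xbd, 0x75, 0x25, 0x0e]
t3 = [0x25, 0xbd, 0x23, 0x75, 0x10, 0x25, 0xbd, 0x0e]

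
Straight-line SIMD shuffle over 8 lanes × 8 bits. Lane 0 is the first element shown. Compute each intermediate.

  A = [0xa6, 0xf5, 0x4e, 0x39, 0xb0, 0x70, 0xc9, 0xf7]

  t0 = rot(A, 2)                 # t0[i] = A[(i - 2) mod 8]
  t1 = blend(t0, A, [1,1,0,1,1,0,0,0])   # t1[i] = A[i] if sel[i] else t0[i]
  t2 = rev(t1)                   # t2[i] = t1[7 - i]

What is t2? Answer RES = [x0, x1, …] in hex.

t0 = [0xc9, 0xf7, 0xa6, 0xf5, 0x4e, 0x39, 0xb0, 0x70]
t1 = [0xa6, 0xf5, 0xa6, 0x39, 0xb0, 0x39, 0xb0, 0x70]
t2 = [0x70, 0xb0, 0x39, 0xb0, 0x39, 0xa6, 0xf5, 0xa6]

RES = [ 0x70  0xb0  0x39  0xb0  0x39  0xa6  0xf5  0xa6 ]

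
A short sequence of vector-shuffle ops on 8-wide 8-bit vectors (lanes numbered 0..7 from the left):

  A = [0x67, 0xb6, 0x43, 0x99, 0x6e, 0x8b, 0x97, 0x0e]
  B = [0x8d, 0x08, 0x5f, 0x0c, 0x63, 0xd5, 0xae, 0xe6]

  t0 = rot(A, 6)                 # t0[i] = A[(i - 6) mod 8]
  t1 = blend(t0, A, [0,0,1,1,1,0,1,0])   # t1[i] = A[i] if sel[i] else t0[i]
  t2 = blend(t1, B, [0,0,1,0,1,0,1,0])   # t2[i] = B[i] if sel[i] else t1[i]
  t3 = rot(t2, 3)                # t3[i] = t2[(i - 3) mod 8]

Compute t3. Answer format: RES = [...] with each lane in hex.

RES = [0x0e, 0xae, 0xb6, 0x43, 0x99, 0x5f, 0x99, 0x63]

→ t0 |43|99|6e|8b|97|0e|67|b6|
→ t1 |43|99|43|99|6e|0e|97|b6|
→ t2 |43|99|5f|99|63|0e|ae|b6|
→ t3 |0e|ae|b6|43|99|5f|99|63|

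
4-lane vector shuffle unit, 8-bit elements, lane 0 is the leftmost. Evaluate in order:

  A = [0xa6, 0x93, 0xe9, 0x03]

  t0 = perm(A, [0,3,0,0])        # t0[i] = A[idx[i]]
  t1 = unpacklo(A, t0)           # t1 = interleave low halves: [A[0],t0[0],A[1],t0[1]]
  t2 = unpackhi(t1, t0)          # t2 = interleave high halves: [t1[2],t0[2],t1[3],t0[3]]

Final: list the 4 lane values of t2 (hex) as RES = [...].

  t0: a6 03 a6 a6
  t1: a6 a6 93 03
  t2: 93 a6 03 a6

RES = [ 0x93  0xa6  0x03  0xa6 ]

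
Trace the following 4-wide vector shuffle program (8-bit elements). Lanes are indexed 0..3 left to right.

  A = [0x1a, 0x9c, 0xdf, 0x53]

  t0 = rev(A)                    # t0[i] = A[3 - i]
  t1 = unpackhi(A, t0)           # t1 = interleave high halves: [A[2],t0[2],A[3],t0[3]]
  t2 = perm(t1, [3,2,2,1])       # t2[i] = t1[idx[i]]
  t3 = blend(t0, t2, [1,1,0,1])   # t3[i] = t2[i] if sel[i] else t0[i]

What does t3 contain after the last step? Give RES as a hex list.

RES = [0x1a, 0x53, 0x9c, 0x9c]

→ t0 |53|df|9c|1a|
→ t1 |df|9c|53|1a|
→ t2 |1a|53|53|9c|
→ t3 |1a|53|9c|9c|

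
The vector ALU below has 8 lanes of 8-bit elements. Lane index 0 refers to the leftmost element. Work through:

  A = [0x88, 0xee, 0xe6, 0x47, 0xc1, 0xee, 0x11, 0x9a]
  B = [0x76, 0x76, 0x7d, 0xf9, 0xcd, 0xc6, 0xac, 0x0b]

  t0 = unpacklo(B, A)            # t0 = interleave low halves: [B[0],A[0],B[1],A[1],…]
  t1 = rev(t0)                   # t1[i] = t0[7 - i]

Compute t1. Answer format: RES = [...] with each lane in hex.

→ t0 |76|88|76|ee|7d|e6|f9|47|
→ t1 |47|f9|e6|7d|ee|76|88|76|

RES = [ 0x47  0xf9  0xe6  0x7d  0xee  0x76  0x88  0x76 ]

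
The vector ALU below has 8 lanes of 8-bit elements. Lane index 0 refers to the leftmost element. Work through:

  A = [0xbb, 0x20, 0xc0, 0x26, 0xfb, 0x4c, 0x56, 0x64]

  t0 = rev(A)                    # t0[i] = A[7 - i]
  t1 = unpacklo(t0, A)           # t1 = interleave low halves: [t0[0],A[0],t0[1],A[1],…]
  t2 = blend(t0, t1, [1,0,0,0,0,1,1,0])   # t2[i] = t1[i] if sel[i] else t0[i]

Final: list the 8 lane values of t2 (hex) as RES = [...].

t0 = [0x64, 0x56, 0x4c, 0xfb, 0x26, 0xc0, 0x20, 0xbb]
t1 = [0x64, 0xbb, 0x56, 0x20, 0x4c, 0xc0, 0xfb, 0x26]
t2 = [0x64, 0x56, 0x4c, 0xfb, 0x26, 0xc0, 0xfb, 0xbb]

RES = [0x64, 0x56, 0x4c, 0xfb, 0x26, 0xc0, 0xfb, 0xbb]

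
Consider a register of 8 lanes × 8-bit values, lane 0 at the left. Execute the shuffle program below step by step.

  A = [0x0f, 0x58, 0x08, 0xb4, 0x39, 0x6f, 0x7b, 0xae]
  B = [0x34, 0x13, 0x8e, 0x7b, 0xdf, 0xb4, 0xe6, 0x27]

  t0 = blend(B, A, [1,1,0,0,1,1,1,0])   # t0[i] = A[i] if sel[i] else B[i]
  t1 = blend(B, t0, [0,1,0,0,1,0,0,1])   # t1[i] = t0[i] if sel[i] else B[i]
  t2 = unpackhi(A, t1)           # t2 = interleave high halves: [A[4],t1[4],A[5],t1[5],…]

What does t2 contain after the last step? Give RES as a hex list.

RES = [0x39, 0x39, 0x6f, 0xb4, 0x7b, 0xe6, 0xae, 0x27]

→ t0 |0f|58|8e|7b|39|6f|7b|27|
→ t1 |34|58|8e|7b|39|b4|e6|27|
→ t2 |39|39|6f|b4|7b|e6|ae|27|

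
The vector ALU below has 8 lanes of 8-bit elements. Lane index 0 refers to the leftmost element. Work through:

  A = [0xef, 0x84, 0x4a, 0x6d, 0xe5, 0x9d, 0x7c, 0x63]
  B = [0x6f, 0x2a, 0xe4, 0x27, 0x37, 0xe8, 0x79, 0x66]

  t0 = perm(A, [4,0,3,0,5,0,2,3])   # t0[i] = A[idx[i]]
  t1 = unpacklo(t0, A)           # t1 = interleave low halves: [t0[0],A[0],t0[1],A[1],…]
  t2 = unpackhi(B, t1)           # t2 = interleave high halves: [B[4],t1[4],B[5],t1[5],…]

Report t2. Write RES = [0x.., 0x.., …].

RES = [ 0x37  0x6d  0xe8  0x4a  0x79  0xef  0x66  0x6d ]

→ t0 |e5|ef|6d|ef|9d|ef|4a|6d|
→ t1 |e5|ef|ef|84|6d|4a|ef|6d|
→ t2 |37|6d|e8|4a|79|ef|66|6d|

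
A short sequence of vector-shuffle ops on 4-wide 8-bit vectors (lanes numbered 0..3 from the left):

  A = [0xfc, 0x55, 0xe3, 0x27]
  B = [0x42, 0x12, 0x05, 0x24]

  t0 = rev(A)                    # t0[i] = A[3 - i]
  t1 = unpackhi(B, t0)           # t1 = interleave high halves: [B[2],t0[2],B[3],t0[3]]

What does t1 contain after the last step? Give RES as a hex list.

RES = [ 0x05  0x55  0x24  0xfc ]

  t0: 27 e3 55 fc
  t1: 05 55 24 fc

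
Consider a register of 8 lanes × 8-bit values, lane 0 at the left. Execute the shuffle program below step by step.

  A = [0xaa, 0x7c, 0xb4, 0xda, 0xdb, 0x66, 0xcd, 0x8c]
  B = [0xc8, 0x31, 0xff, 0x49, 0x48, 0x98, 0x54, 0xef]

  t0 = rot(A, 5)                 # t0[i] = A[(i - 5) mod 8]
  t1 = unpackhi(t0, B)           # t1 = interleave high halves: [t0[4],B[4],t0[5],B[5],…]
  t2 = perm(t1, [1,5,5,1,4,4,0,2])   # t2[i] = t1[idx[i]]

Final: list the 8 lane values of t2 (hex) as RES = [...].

RES = [0x48, 0x54, 0x54, 0x48, 0x7c, 0x7c, 0x8c, 0xaa]

  t0: da db 66 cd 8c aa 7c b4
  t1: 8c 48 aa 98 7c 54 b4 ef
  t2: 48 54 54 48 7c 7c 8c aa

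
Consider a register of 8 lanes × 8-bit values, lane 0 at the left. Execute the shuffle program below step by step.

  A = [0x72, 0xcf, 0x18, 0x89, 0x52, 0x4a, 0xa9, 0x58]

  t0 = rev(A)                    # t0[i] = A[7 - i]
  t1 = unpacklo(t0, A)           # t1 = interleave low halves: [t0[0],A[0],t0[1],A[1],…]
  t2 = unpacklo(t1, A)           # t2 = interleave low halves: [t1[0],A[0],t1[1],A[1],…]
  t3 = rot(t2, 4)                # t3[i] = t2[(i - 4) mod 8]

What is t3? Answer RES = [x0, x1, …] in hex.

RES = [ 0xa9  0x18  0xcf  0x89  0x58  0x72  0x72  0xcf ]

t0 = [0x58, 0xa9, 0x4a, 0x52, 0x89, 0x18, 0xcf, 0x72]
t1 = [0x58, 0x72, 0xa9, 0xcf, 0x4a, 0x18, 0x52, 0x89]
t2 = [0x58, 0x72, 0x72, 0xcf, 0xa9, 0x18, 0xcf, 0x89]
t3 = [0xa9, 0x18, 0xcf, 0x89, 0x58, 0x72, 0x72, 0xcf]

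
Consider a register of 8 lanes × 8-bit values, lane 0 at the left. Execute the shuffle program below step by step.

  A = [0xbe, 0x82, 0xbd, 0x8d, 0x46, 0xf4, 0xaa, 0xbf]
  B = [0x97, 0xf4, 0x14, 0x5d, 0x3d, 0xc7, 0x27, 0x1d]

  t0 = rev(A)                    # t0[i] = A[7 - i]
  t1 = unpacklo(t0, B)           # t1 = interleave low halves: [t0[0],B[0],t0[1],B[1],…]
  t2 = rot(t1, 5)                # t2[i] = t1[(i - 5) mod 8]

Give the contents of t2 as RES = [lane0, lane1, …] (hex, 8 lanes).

→ t0 |bf|aa|f4|46|8d|bd|82|be|
→ t1 |bf|97|aa|f4|f4|14|46|5d|
→ t2 |f4|f4|14|46|5d|bf|97|aa|

RES = [ 0xf4  0xf4  0x14  0x46  0x5d  0xbf  0x97  0xaa ]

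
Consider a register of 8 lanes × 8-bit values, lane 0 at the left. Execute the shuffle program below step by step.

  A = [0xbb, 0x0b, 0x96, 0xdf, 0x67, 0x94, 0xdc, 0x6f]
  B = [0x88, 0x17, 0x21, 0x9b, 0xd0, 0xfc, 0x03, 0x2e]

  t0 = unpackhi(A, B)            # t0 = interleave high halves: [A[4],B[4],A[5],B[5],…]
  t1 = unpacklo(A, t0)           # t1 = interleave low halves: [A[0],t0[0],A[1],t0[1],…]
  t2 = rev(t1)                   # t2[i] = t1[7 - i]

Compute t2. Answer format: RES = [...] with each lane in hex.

→ t0 |67|d0|94|fc|dc|03|6f|2e|
→ t1 |bb|67|0b|d0|96|94|df|fc|
→ t2 |fc|df|94|96|d0|0b|67|bb|

RES = [ 0xfc  0xdf  0x94  0x96  0xd0  0x0b  0x67  0xbb ]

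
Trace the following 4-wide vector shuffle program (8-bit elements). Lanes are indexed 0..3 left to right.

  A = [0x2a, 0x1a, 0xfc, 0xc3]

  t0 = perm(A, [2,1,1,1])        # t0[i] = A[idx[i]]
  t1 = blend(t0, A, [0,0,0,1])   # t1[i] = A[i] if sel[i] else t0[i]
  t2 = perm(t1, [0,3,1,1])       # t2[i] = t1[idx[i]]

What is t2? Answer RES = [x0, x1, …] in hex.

t0 = [0xfc, 0x1a, 0x1a, 0x1a]
t1 = [0xfc, 0x1a, 0x1a, 0xc3]
t2 = [0xfc, 0xc3, 0x1a, 0x1a]

RES = [ 0xfc  0xc3  0x1a  0x1a ]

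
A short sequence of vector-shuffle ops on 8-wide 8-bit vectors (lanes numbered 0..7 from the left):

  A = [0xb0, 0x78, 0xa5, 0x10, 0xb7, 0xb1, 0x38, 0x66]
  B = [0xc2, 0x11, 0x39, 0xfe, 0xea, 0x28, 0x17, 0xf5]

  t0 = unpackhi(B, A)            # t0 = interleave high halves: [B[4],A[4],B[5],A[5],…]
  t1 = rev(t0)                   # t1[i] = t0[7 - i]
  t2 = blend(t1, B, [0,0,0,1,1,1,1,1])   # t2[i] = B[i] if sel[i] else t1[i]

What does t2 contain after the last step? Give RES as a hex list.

RES = [ 0x66  0xf5  0x38  0xfe  0xea  0x28  0x17  0xf5 ]

→ t0 |ea|b7|28|b1|17|38|f5|66|
→ t1 |66|f5|38|17|b1|28|b7|ea|
→ t2 |66|f5|38|fe|ea|28|17|f5|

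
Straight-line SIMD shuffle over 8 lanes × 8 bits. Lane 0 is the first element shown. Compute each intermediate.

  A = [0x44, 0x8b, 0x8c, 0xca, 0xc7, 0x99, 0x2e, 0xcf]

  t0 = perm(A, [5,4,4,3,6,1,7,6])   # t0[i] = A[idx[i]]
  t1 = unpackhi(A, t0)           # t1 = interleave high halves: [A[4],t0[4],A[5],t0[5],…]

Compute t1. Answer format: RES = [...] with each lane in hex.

RES = [ 0xc7  0x2e  0x99  0x8b  0x2e  0xcf  0xcf  0x2e ]

→ t0 |99|c7|c7|ca|2e|8b|cf|2e|
→ t1 |c7|2e|99|8b|2e|cf|cf|2e|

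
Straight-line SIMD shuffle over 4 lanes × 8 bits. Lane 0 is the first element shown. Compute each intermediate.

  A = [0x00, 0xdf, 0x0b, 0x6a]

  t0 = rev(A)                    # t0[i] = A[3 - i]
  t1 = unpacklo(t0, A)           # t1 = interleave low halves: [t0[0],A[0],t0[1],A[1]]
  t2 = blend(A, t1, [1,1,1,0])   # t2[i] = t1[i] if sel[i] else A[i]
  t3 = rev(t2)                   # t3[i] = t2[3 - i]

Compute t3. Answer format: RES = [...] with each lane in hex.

RES = [0x6a, 0x0b, 0x00, 0x6a]

  t0: 6a 0b df 00
  t1: 6a 00 0b df
  t2: 6a 00 0b 6a
  t3: 6a 0b 00 6a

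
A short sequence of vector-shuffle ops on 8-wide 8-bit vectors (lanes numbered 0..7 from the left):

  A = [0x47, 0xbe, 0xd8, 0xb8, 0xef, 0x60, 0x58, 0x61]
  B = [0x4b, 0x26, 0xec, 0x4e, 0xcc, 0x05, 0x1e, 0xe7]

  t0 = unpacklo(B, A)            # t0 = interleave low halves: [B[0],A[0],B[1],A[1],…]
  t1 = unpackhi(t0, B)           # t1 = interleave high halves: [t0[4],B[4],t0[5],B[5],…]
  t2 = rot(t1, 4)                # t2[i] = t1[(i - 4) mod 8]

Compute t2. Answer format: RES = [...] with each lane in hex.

→ t0 |4b|47|26|be|ec|d8|4e|b8|
→ t1 |ec|cc|d8|05|4e|1e|b8|e7|
→ t2 |4e|1e|b8|e7|ec|cc|d8|05|

RES = [ 0x4e  0x1e  0xb8  0xe7  0xec  0xcc  0xd8  0x05 ]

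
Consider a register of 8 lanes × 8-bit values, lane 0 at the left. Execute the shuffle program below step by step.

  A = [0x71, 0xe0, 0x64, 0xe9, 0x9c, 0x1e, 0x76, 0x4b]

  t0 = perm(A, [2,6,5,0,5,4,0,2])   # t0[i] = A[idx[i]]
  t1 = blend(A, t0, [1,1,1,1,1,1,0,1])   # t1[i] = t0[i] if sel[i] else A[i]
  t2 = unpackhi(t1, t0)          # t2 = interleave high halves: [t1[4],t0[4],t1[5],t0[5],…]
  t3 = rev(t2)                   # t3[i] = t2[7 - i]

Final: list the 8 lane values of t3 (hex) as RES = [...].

t0 = [0x64, 0x76, 0x1e, 0x71, 0x1e, 0x9c, 0x71, 0x64]
t1 = [0x64, 0x76, 0x1e, 0x71, 0x1e, 0x9c, 0x76, 0x64]
t2 = [0x1e, 0x1e, 0x9c, 0x9c, 0x76, 0x71, 0x64, 0x64]
t3 = [0x64, 0x64, 0x71, 0x76, 0x9c, 0x9c, 0x1e, 0x1e]

RES = [ 0x64  0x64  0x71  0x76  0x9c  0x9c  0x1e  0x1e ]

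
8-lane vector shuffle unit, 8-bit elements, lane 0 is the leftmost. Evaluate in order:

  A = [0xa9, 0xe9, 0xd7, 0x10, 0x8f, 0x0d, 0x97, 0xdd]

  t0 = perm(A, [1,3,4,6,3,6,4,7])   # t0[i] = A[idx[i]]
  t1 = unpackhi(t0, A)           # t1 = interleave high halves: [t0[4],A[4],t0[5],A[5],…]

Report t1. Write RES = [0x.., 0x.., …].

  t0: e9 10 8f 97 10 97 8f dd
  t1: 10 8f 97 0d 8f 97 dd dd

RES = [ 0x10  0x8f  0x97  0x0d  0x8f  0x97  0xdd  0xdd ]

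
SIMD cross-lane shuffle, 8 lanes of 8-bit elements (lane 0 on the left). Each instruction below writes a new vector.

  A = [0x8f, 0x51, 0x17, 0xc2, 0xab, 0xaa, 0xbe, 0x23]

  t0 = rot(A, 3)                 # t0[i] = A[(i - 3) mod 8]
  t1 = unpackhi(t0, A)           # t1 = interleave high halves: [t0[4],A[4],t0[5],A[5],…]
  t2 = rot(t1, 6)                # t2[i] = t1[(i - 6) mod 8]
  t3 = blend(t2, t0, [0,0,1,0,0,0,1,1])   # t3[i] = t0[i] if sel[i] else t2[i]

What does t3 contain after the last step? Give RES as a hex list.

RES = [ 0x17  0xaa  0x23  0xbe  0xab  0x23  0xc2  0xab ]

→ t0 |aa|be|23|8f|51|17|c2|ab|
→ t1 |51|ab|17|aa|c2|be|ab|23|
→ t2 |17|aa|c2|be|ab|23|51|ab|
→ t3 |17|aa|23|be|ab|23|c2|ab|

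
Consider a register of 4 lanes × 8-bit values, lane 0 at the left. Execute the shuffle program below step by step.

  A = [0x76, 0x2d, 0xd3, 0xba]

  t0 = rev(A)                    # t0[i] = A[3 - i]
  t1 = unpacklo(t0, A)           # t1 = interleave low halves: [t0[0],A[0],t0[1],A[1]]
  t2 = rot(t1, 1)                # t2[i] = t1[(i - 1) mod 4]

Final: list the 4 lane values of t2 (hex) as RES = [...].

t0 = [0xba, 0xd3, 0x2d, 0x76]
t1 = [0xba, 0x76, 0xd3, 0x2d]
t2 = [0x2d, 0xba, 0x76, 0xd3]

RES = [ 0x2d  0xba  0x76  0xd3 ]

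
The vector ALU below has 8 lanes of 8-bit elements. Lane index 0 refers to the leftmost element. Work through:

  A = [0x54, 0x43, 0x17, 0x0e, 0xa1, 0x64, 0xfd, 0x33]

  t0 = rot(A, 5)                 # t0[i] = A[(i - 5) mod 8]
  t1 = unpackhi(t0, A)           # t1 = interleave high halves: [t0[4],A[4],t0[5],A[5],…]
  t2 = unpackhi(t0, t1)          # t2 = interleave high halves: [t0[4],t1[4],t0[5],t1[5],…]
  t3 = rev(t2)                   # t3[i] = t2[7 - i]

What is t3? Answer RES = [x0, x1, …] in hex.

t0 = [0x0e, 0xa1, 0x64, 0xfd, 0x33, 0x54, 0x43, 0x17]
t1 = [0x33, 0xa1, 0x54, 0x64, 0x43, 0xfd, 0x17, 0x33]
t2 = [0x33, 0x43, 0x54, 0xfd, 0x43, 0x17, 0x17, 0x33]
t3 = [0x33, 0x17, 0x17, 0x43, 0xfd, 0x54, 0x43, 0x33]

RES = [ 0x33  0x17  0x17  0x43  0xfd  0x54  0x43  0x33 ]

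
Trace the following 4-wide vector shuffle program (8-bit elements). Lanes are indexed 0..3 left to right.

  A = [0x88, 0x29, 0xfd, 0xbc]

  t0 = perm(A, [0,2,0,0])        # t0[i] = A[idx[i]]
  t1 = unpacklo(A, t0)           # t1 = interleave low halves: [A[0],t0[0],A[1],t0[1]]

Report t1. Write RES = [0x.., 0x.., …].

  t0: 88 fd 88 88
  t1: 88 88 29 fd

RES = [ 0x88  0x88  0x29  0xfd ]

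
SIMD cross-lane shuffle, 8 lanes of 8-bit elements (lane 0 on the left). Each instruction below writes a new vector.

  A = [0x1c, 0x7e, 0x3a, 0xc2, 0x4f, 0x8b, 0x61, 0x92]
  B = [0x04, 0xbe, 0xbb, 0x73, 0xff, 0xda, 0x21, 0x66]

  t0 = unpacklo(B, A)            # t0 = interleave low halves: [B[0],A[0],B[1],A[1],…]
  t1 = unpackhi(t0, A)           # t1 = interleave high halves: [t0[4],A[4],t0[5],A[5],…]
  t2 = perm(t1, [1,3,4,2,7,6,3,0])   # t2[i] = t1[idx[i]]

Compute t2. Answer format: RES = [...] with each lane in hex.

RES = [0x4f, 0x8b, 0x73, 0x3a, 0x92, 0xc2, 0x8b, 0xbb]

  t0: 04 1c be 7e bb 3a 73 c2
  t1: bb 4f 3a 8b 73 61 c2 92
  t2: 4f 8b 73 3a 92 c2 8b bb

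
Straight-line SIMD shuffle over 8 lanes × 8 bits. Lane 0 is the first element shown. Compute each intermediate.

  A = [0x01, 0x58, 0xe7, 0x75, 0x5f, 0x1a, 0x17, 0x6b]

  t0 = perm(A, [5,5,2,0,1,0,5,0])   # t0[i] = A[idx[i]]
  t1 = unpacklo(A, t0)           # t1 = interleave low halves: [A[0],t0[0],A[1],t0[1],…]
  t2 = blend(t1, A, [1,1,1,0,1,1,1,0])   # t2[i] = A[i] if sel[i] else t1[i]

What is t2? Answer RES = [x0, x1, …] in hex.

t0 = [0x1a, 0x1a, 0xe7, 0x01, 0x58, 0x01, 0x1a, 0x01]
t1 = [0x01, 0x1a, 0x58, 0x1a, 0xe7, 0xe7, 0x75, 0x01]
t2 = [0x01, 0x58, 0xe7, 0x1a, 0x5f, 0x1a, 0x17, 0x01]

RES = [ 0x01  0x58  0xe7  0x1a  0x5f  0x1a  0x17  0x01 ]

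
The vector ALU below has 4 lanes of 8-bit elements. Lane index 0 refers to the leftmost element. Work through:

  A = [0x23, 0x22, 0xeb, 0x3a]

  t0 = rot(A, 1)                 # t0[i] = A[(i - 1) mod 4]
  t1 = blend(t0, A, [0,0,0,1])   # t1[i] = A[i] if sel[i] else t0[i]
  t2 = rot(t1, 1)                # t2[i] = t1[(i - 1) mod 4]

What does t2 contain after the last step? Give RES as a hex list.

→ t0 |3a|23|22|eb|
→ t1 |3a|23|22|3a|
→ t2 |3a|3a|23|22|

RES = [0x3a, 0x3a, 0x23, 0x22]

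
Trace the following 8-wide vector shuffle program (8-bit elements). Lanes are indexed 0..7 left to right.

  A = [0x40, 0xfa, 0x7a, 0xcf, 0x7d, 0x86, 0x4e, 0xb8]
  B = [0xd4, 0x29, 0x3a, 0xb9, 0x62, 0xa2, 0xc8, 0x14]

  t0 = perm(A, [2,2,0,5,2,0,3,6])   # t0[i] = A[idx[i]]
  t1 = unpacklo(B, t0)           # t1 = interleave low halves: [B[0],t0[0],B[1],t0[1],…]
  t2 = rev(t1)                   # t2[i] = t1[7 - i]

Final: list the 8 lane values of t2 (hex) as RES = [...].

→ t0 |7a|7a|40|86|7a|40|cf|4e|
→ t1 |d4|7a|29|7a|3a|40|b9|86|
→ t2 |86|b9|40|3a|7a|29|7a|d4|

RES = [ 0x86  0xb9  0x40  0x3a  0x7a  0x29  0x7a  0xd4 ]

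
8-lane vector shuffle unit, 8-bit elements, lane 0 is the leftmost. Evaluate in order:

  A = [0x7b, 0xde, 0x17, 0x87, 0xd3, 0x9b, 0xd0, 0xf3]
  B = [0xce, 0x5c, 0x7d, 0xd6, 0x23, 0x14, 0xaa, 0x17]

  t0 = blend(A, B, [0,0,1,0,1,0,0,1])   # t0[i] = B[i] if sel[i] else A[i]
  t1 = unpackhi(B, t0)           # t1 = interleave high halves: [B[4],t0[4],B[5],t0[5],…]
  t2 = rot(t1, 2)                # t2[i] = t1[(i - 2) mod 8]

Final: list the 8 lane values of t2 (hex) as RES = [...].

t0 = [0x7b, 0xde, 0x7d, 0x87, 0x23, 0x9b, 0xd0, 0x17]
t1 = [0x23, 0x23, 0x14, 0x9b, 0xaa, 0xd0, 0x17, 0x17]
t2 = [0x17, 0x17, 0x23, 0x23, 0x14, 0x9b, 0xaa, 0xd0]

RES = [0x17, 0x17, 0x23, 0x23, 0x14, 0x9b, 0xaa, 0xd0]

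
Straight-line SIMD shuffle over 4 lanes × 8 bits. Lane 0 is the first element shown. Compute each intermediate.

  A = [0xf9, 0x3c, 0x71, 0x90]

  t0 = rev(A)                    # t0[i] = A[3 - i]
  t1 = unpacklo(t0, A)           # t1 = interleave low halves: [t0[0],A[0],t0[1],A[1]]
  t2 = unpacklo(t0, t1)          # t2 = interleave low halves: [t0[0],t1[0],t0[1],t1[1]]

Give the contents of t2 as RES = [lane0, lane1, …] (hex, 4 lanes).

→ t0 |90|71|3c|f9|
→ t1 |90|f9|71|3c|
→ t2 |90|90|71|f9|

RES = [ 0x90  0x90  0x71  0xf9 ]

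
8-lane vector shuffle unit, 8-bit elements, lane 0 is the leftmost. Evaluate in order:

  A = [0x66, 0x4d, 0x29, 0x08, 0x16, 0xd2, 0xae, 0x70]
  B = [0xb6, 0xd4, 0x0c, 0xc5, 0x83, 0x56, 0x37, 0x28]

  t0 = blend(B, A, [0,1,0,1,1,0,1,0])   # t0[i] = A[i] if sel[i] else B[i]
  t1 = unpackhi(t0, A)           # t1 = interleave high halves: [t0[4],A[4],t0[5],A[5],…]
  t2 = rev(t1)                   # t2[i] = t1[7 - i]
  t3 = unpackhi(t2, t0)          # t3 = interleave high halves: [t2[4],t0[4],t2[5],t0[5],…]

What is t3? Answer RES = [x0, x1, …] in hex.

RES = [ 0xd2  0x16  0x56  0x56  0x16  0xae  0x16  0x28 ]

t0 = [0xb6, 0x4d, 0x0c, 0x08, 0x16, 0x56, 0xae, 0x28]
t1 = [0x16, 0x16, 0x56, 0xd2, 0xae, 0xae, 0x28, 0x70]
t2 = [0x70, 0x28, 0xae, 0xae, 0xd2, 0x56, 0x16, 0x16]
t3 = [0xd2, 0x16, 0x56, 0x56, 0x16, 0xae, 0x16, 0x28]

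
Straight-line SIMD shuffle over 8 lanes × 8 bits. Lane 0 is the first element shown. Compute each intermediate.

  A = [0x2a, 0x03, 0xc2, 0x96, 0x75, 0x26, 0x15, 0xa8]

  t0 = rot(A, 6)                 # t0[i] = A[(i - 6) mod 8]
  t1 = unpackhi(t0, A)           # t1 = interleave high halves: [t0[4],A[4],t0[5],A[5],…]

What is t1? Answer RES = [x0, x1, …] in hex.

→ t0 |c2|96|75|26|15|a8|2a|03|
→ t1 |15|75|a8|26|2a|15|03|a8|

RES = [0x15, 0x75, 0xa8, 0x26, 0x2a, 0x15, 0x03, 0xa8]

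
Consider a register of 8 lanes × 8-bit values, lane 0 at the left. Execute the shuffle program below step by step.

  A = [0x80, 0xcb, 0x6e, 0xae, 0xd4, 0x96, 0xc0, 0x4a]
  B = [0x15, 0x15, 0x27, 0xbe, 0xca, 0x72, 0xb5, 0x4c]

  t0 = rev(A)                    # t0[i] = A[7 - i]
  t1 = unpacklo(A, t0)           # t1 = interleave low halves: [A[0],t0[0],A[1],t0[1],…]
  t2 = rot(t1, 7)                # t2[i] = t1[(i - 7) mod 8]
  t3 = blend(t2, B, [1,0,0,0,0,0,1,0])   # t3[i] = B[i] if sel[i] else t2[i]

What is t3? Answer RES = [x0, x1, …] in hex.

t0 = [0x4a, 0xc0, 0x96, 0xd4, 0xae, 0x6e, 0xcb, 0x80]
t1 = [0x80, 0x4a, 0xcb, 0xc0, 0x6e, 0x96, 0xae, 0xd4]
t2 = [0x4a, 0xcb, 0xc0, 0x6e, 0x96, 0xae, 0xd4, 0x80]
t3 = [0x15, 0xcb, 0xc0, 0x6e, 0x96, 0xae, 0xb5, 0x80]

RES = [ 0x15  0xcb  0xc0  0x6e  0x96  0xae  0xb5  0x80 ]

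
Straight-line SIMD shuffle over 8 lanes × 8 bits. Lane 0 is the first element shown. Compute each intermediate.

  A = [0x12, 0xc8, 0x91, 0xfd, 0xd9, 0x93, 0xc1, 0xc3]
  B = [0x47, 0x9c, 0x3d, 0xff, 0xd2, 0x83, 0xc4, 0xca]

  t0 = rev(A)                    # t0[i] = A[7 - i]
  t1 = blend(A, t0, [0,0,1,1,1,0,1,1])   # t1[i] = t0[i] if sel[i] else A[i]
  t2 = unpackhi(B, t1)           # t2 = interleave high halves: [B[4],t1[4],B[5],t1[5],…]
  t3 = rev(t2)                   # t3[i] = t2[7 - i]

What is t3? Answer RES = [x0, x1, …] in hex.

RES = [0x12, 0xca, 0xc8, 0xc4, 0x93, 0x83, 0xfd, 0xd2]

→ t0 |c3|c1|93|d9|fd|91|c8|12|
→ t1 |12|c8|93|d9|fd|93|c8|12|
→ t2 |d2|fd|83|93|c4|c8|ca|12|
→ t3 |12|ca|c8|c4|93|83|fd|d2|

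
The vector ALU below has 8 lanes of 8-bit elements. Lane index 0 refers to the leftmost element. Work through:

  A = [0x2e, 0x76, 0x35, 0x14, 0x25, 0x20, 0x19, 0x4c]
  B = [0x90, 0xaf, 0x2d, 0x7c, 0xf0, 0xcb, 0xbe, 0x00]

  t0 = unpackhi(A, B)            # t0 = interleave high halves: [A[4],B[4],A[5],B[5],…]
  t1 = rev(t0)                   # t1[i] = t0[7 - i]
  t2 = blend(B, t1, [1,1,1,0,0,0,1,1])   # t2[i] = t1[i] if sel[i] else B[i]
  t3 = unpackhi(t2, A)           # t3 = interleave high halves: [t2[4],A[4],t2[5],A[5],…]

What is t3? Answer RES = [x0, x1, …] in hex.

  t0: 25 f0 20 cb 19 be 4c 00
  t1: 00 4c be 19 cb 20 f0 25
  t2: 00 4c be 7c f0 cb f0 25
  t3: f0 25 cb 20 f0 19 25 4c

RES = [ 0xf0  0x25  0xcb  0x20  0xf0  0x19  0x25  0x4c ]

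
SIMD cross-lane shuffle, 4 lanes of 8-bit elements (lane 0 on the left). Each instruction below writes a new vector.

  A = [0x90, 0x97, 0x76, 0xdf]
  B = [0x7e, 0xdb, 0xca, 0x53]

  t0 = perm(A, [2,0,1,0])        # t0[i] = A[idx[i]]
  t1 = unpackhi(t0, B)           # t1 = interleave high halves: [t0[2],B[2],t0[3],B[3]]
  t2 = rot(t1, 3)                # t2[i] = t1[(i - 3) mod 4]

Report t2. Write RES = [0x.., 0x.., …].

RES = [ 0xca  0x90  0x53  0x97 ]

t0 = [0x76, 0x90, 0x97, 0x90]
t1 = [0x97, 0xca, 0x90, 0x53]
t2 = [0xca, 0x90, 0x53, 0x97]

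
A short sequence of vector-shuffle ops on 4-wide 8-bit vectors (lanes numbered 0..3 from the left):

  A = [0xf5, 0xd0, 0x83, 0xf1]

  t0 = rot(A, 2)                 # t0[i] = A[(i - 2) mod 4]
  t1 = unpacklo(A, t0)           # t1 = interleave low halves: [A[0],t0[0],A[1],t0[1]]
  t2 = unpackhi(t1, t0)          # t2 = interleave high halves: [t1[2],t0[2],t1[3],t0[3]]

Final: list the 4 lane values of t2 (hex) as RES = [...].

  t0: 83 f1 f5 d0
  t1: f5 83 d0 f1
  t2: d0 f5 f1 d0

RES = [0xd0, 0xf5, 0xf1, 0xd0]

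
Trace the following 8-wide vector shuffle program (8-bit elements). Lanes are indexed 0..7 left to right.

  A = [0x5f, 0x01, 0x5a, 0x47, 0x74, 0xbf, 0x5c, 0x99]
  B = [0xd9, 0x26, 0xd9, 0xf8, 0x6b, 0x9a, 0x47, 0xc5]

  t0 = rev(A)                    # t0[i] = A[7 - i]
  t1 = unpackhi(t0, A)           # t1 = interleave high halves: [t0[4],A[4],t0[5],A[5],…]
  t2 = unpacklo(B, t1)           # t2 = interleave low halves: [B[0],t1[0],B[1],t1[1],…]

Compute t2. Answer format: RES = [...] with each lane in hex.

RES = [ 0xd9  0x47  0x26  0x74  0xd9  0x5a  0xf8  0xbf ]

  t0: 99 5c bf 74 47 5a 01 5f
  t1: 47 74 5a bf 01 5c 5f 99
  t2: d9 47 26 74 d9 5a f8 bf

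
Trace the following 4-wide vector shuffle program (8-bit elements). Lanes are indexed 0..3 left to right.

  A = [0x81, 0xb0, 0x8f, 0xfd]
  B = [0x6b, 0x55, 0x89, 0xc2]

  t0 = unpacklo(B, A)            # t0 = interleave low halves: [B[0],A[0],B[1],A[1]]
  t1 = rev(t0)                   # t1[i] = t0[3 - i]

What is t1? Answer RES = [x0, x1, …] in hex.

→ t0 |6b|81|55|b0|
→ t1 |b0|55|81|6b|

RES = [0xb0, 0x55, 0x81, 0x6b]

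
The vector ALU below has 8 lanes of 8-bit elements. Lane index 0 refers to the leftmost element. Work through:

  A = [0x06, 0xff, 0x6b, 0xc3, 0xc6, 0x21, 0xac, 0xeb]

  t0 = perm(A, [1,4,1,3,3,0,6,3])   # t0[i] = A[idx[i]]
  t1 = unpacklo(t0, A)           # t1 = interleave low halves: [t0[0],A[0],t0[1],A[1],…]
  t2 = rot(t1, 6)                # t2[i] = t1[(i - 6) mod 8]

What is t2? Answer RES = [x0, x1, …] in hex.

RES = [ 0xc6  0xff  0xff  0x6b  0xc3  0xc3  0xff  0x06 ]

  t0: ff c6 ff c3 c3 06 ac c3
  t1: ff 06 c6 ff ff 6b c3 c3
  t2: c6 ff ff 6b c3 c3 ff 06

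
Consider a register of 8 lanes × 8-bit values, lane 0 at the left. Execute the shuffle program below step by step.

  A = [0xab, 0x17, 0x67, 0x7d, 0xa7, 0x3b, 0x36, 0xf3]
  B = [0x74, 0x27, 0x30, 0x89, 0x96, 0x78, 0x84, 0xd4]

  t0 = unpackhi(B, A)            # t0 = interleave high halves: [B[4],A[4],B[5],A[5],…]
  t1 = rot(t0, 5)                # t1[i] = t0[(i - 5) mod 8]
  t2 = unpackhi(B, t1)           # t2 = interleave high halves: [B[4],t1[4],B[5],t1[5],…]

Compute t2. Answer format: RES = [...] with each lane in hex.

RES = [ 0x96  0xf3  0x78  0x96  0x84  0xa7  0xd4  0x78 ]

→ t0 |96|a7|78|3b|84|36|d4|f3|
→ t1 |3b|84|36|d4|f3|96|a7|78|
→ t2 |96|f3|78|96|84|a7|d4|78|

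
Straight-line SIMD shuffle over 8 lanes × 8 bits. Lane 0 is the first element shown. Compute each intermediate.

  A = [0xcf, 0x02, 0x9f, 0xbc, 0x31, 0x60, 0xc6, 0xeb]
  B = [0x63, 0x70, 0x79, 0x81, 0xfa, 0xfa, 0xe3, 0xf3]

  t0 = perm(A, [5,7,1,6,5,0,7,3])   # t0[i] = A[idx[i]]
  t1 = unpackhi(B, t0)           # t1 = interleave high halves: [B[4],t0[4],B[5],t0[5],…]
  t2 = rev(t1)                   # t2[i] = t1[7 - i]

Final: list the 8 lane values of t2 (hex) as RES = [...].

RES = [0xbc, 0xf3, 0xeb, 0xe3, 0xcf, 0xfa, 0x60, 0xfa]

  t0: 60 eb 02 c6 60 cf eb bc
  t1: fa 60 fa cf e3 eb f3 bc
  t2: bc f3 eb e3 cf fa 60 fa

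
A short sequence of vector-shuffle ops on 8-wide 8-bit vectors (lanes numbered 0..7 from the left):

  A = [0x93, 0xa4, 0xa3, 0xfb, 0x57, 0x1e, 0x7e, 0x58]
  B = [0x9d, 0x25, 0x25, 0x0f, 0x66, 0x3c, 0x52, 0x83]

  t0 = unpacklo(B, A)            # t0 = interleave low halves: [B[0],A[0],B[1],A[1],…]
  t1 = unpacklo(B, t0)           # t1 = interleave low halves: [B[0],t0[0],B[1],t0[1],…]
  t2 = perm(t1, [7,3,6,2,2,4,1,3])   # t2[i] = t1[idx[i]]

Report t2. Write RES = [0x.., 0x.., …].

  t0: 9d 93 25 a4 25 a3 0f fb
  t1: 9d 9d 25 93 25 25 0f a4
  t2: a4 93 0f 25 25 25 9d 93

RES = [ 0xa4  0x93  0x0f  0x25  0x25  0x25  0x9d  0x93 ]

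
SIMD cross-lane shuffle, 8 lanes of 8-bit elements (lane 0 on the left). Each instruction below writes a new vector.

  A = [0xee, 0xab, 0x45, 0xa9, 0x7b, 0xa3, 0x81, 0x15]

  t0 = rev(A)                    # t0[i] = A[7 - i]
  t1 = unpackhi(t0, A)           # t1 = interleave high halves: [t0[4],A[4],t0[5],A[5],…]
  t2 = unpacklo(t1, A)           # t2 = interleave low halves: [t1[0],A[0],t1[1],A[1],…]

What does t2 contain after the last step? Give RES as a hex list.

  t0: 15 81 a3 7b a9 45 ab ee
  t1: a9 7b 45 a3 ab 81 ee 15
  t2: a9 ee 7b ab 45 45 a3 a9

RES = [ 0xa9  0xee  0x7b  0xab  0x45  0x45  0xa3  0xa9 ]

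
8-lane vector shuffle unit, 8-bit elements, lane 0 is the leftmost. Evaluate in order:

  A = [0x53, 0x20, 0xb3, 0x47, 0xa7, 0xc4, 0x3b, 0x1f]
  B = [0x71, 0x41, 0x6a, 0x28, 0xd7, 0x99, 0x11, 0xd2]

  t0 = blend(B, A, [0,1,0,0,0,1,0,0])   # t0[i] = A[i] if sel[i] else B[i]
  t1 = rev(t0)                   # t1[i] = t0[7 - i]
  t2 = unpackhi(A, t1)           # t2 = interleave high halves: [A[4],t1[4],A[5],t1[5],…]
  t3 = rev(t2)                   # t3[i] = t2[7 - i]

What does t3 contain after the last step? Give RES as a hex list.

RES = [0x71, 0x1f, 0x20, 0x3b, 0x6a, 0xc4, 0x28, 0xa7]

→ t0 |71|20|6a|28|d7|c4|11|d2|
→ t1 |d2|11|c4|d7|28|6a|20|71|
→ t2 |a7|28|c4|6a|3b|20|1f|71|
→ t3 |71|1f|20|3b|6a|c4|28|a7|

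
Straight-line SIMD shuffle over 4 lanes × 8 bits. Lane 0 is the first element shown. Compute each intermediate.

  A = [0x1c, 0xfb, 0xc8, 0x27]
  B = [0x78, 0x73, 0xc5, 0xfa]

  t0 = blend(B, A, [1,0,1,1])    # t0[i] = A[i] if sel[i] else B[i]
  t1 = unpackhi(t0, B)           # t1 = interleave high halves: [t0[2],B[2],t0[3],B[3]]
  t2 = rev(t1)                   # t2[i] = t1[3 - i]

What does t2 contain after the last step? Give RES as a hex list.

t0 = [0x1c, 0x73, 0xc8, 0x27]
t1 = [0xc8, 0xc5, 0x27, 0xfa]
t2 = [0xfa, 0x27, 0xc5, 0xc8]

RES = [ 0xfa  0x27  0xc5  0xc8 ]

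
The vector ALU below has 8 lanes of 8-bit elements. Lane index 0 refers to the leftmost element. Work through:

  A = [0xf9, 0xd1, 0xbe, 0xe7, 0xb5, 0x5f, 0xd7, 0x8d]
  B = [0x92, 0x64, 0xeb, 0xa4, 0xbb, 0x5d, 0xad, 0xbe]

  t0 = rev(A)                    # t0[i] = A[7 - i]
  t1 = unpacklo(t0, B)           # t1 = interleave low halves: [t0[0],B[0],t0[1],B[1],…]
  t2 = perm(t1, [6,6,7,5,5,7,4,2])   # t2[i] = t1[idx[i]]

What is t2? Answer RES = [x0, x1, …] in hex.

RES = [ 0xb5  0xb5  0xa4  0xeb  0xeb  0xa4  0x5f  0xd7 ]

  t0: 8d d7 5f b5 e7 be d1 f9
  t1: 8d 92 d7 64 5f eb b5 a4
  t2: b5 b5 a4 eb eb a4 5f d7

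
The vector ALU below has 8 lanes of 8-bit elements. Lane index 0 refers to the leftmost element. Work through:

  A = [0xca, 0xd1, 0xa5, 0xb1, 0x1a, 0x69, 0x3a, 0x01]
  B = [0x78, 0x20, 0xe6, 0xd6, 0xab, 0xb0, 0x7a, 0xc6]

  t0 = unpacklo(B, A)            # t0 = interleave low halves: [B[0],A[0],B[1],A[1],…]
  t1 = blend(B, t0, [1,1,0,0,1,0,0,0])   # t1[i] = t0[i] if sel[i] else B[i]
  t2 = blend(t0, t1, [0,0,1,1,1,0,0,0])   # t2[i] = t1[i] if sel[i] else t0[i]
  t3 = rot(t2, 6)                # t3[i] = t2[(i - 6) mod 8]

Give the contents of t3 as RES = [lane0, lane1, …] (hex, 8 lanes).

RES = [ 0xe6  0xd6  0xe6  0xa5  0xd6  0xb1  0x78  0xca ]

  t0: 78 ca 20 d1 e6 a5 d6 b1
  t1: 78 ca e6 d6 e6 b0 7a c6
  t2: 78 ca e6 d6 e6 a5 d6 b1
  t3: e6 d6 e6 a5 d6 b1 78 ca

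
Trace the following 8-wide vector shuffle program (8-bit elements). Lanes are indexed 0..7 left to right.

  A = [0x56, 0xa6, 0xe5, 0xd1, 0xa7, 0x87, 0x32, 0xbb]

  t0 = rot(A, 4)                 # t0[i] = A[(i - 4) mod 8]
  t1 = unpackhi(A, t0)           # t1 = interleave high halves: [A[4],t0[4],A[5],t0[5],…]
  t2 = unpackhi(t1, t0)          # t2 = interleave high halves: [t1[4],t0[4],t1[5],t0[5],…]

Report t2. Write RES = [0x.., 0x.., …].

→ t0 |a7|87|32|bb|56|a6|e5|d1|
→ t1 |a7|56|87|a6|32|e5|bb|d1|
→ t2 |32|56|e5|a6|bb|e5|d1|d1|

RES = [ 0x32  0x56  0xe5  0xa6  0xbb  0xe5  0xd1  0xd1 ]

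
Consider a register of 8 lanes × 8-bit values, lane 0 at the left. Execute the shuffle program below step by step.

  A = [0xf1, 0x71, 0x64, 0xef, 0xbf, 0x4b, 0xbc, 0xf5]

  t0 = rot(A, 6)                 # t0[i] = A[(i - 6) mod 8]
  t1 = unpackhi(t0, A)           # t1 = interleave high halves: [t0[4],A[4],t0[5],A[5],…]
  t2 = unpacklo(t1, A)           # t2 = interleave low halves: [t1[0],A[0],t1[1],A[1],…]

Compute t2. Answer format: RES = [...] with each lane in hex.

RES = [0xbc, 0xf1, 0xbf, 0x71, 0xf5, 0x64, 0x4b, 0xef]

  t0: 64 ef bf 4b bc f5 f1 71
  t1: bc bf f5 4b f1 bc 71 f5
  t2: bc f1 bf 71 f5 64 4b ef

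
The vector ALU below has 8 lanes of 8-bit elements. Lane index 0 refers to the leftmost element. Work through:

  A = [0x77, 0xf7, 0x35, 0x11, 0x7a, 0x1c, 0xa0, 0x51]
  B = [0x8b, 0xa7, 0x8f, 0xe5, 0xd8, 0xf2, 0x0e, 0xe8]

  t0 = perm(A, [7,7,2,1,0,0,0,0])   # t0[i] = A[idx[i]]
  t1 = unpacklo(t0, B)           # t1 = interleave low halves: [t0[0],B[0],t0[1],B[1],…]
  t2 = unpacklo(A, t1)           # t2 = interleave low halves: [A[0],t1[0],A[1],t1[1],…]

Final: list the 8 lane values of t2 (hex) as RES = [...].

  t0: 51 51 35 f7 77 77 77 77
  t1: 51 8b 51 a7 35 8f f7 e5
  t2: 77 51 f7 8b 35 51 11 a7

RES = [ 0x77  0x51  0xf7  0x8b  0x35  0x51  0x11  0xa7 ]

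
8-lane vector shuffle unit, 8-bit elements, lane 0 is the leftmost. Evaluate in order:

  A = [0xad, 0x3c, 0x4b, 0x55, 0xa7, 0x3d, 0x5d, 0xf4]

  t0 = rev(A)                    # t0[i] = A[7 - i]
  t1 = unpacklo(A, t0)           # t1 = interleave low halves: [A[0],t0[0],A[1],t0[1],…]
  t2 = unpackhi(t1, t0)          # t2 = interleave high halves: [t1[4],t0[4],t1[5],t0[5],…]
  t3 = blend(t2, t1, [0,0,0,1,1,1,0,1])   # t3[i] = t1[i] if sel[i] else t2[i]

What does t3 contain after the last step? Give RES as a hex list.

RES = [ 0x4b  0x55  0x3d  0x5d  0x4b  0x3d  0xa7  0xa7 ]

  t0: f4 5d 3d a7 55 4b 3c ad
  t1: ad f4 3c 5d 4b 3d 55 a7
  t2: 4b 55 3d 4b 55 3c a7 ad
  t3: 4b 55 3d 5d 4b 3d a7 a7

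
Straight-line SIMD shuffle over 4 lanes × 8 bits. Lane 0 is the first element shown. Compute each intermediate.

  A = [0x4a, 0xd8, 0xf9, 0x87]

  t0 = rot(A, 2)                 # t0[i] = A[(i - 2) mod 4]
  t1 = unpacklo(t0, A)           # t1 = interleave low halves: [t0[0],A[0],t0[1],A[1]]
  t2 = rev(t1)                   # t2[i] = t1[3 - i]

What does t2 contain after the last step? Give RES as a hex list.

RES = [0xd8, 0x87, 0x4a, 0xf9]

  t0: f9 87 4a d8
  t1: f9 4a 87 d8
  t2: d8 87 4a f9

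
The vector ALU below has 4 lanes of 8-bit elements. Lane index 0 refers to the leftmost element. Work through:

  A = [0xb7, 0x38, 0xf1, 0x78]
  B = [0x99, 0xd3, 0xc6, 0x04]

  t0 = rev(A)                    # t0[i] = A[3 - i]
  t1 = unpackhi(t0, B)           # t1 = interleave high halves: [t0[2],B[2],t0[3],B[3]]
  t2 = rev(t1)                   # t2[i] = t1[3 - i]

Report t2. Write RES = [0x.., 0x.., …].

  t0: 78 f1 38 b7
  t1: 38 c6 b7 04
  t2: 04 b7 c6 38

RES = [0x04, 0xb7, 0xc6, 0x38]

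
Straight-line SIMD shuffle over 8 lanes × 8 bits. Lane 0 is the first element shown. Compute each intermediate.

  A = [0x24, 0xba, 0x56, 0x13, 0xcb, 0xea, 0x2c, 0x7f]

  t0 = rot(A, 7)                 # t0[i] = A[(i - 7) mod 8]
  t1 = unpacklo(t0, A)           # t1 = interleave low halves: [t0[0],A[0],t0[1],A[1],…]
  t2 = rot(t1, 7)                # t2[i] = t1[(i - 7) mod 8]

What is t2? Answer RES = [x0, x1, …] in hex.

RES = [0x24, 0x56, 0xba, 0x13, 0x56, 0xcb, 0x13, 0xba]

→ t0 |ba|56|13|cb|ea|2c|7f|24|
→ t1 |ba|24|56|ba|13|56|cb|13|
→ t2 |24|56|ba|13|56|cb|13|ba|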